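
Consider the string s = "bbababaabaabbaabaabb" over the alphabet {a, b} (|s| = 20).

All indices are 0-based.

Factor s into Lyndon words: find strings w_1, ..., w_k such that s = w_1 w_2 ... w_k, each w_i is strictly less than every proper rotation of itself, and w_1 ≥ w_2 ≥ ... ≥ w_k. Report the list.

["b", "b", "ab", "ab", "aabaabb", "aabaabb"]

emit factor 1: 'b' (i=0, period=1)
emit factor 2: 'b' (i=1, period=1)
emit factor 3: 'ab' (i=2, period=2)
emit factor 4: 'ab' (i=4, period=2)
emit factor 5: 'aabaabb' (i=6, period=7)
emit factor 6: 'aabaabb' (i=13, period=7)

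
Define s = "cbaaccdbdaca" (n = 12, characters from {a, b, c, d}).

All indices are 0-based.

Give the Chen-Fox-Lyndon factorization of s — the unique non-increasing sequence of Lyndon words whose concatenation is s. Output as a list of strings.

["c", "b", "aaccdbdac", "a"]

emit factor 1: 'c' (i=0, period=1)
emit factor 2: 'b' (i=1, period=1)
emit factor 3: 'aaccdbdac' (i=2, period=9)
emit factor 4: 'a' (i=11, period=1)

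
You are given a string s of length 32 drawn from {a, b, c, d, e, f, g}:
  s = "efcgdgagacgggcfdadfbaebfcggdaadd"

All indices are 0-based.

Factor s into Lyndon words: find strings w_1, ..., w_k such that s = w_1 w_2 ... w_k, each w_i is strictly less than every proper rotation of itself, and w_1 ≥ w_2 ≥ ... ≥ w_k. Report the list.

emit factor 1: 'ef' (i=0, period=2)
emit factor 2: 'cgdg' (i=2, period=4)
emit factor 3: 'ag' (i=6, period=2)
emit factor 4: 'acgggcfdadfbaebfcggd' (i=8, period=20)
emit factor 5: 'aadd' (i=28, period=4)

["ef", "cgdg", "ag", "acgggcfdadfbaebfcggd", "aadd"]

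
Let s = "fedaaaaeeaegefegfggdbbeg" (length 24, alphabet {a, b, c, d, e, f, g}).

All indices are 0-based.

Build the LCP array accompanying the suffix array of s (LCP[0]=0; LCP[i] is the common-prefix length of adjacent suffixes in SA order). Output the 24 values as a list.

[0, 3, 2, 1, 2, 0, 1, 0, 1, 0, 1, 1, 1, 1, 2, 2, 0, 2, 1, 0, 1, 1, 1, 1]

sorted suffixes:
  #0 SA[0]=3  'aaaaeeaegefegfggdbbeg'
  #1 SA[1]=4  'aaaeeaegefegfggdbbeg'
  #2 SA[2]=5  'aaeeaegefegfggdbbeg'
  #3 SA[3]=6  'aeeaegefegfggdbbeg'
  #4 SA[4]=9  'aegefegfggdbbeg'
  #5 SA[5]=20  'bbeg'
  #6 SA[6]=21  'beg'
  #7 SA[7]=2  'daaaaeeaegefegfggdbbeg'
  #8 SA[8]=19  'dbbeg'
  #9 SA[9]=8  'eaegefegfggdbbeg'
  #10 SA[10]=1  'edaaaaeeaegefegfggdbbeg'
  #11 SA[11]=7  'eeaegefegfggdbbeg'
  #12 SA[12]=12  'efegfggdbbeg'
  #13 SA[13]=22  'eg'
  #14 SA[14]=10  'egefegfggdbbeg'
  #15 SA[15]=14  'egfggdbbeg'
  #16 SA[16]=0  'fedaaaaeeaegefegfggdbbeg'
  #17 SA[17]=13  'fegfggdbbeg'
  #18 SA[18]=16  'fggdbbeg'
  #19 SA[19]=23  'g'
  #20 SA[20]=18  'gdbbeg'
  #21 SA[21]=11  'gefegfggdbbeg'
  #22 SA[22]=15  'gfggdbbeg'
  #23 SA[23]=17  'ggdbbeg'

SA = [3, 4, 5, 6, 9, 20, 21, 2, 19, 8, 1, 7, 12, 22, 10, 14, 0, 13, 16, 23, 18, 11, 15, 17]
[i] adj suffixes → lcp
  [1] 3/4 → 3 ('aaa')
  [2] 4/5 → 2 ('aa')
  [3] 5/6 → 1 ('a')
  [4] 6/9 → 2 ('ae')
  [5] 9/20 → 0 ('')
  [6] 20/21 → 1 ('b')
  [7] 21/2 → 0 ('')
  [8] 2/19 → 1 ('d')
  [9] 19/8 → 0 ('')
  [10] 8/1 → 1 ('e')
  [11] 1/7 → 1 ('e')
  [12] 7/12 → 1 ('e')
  [13] 12/22 → 1 ('e')
  [14] 22/10 → 2 ('eg')
  [15] 10/14 → 2 ('eg')
  [16] 14/0 → 0 ('')
  [17] 0/13 → 2 ('fe')
  [18] 13/16 → 1 ('f')
  [19] 16/23 → 0 ('')
  [20] 23/18 → 1 ('g')
  [21] 18/11 → 1 ('g')
  [22] 11/15 → 1 ('g')
  [23] 15/17 → 1 ('g')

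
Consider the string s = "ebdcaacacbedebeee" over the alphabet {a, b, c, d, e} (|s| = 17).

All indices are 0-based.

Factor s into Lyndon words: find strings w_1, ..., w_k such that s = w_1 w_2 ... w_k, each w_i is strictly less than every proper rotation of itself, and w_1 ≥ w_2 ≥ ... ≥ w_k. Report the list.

["e", "bdc", "aacacbedebeee"]

emit factor 1: 'e' (i=0, period=1)
emit factor 2: 'bdc' (i=1, period=3)
emit factor 3: 'aacacbedebeee' (i=4, period=13)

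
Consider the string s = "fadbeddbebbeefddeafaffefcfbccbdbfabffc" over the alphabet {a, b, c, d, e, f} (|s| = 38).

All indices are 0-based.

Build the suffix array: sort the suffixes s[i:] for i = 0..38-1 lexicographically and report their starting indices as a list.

[33, 1, 17, 19, 9, 26, 29, 7, 3, 10, 31, 34, 37, 28, 27, 24, 6, 2, 30, 5, 14, 15, 16, 8, 4, 11, 22, 12, 32, 0, 18, 25, 36, 23, 13, 21, 35, 20]

rank | idx | suffix
   0 |  33 | abffc
   1 |   1 | adbeddbebbeefddeafaffefcfbccbdbfabffc
   2 |  17 | afaffefcfbccbdbfabffc
   3 |  19 | affefcfbccbdbfabffc
   4 |   9 | bbeefddeafaffefcfbccbdbfabffc
   5 |  26 | bccbdbfabffc
   6 |  29 | bdbfabffc
   7 |   7 | bebbeefddeafaffefcfbccbdbfabffc
   8 |   3 | beddbebbeefddeafaffefcfbccbdbfabffc
   9 |  10 | beefddeafaffefcfbccbdbfabffc
  10 |  31 | bfabffc
  11 |  34 | bffc
  12 |  37 | c
  13 |  28 | cbdbfabffc
  14 |  27 | ccbdbfabffc
  15 |  24 | cfbccbdbfabffc
  16 |   6 | dbebbeefddeafaffefcfbccbdbfabffc
  17 |   2 | dbeddbebbeefddeafaffefcfbccbdbfabffc
  18 |  30 | dbfabffc
  19 |   5 | ddbebbeefddeafaffefcfbccbdbfabffc
  20 |  14 | ddeafaffefcfbccbdbfabffc
  21 |  15 | deafaffefcfbccbdbfabffc
  22 |  16 | eafaffefcfbccbdbfabffc
  23 |   8 | ebbeefddeafaffefcfbccbdbfabffc
  24 |   4 | eddbebbeefddeafaffefcfbccbdbfabffc
  25 |  11 | eefddeafaffefcfbccbdbfabffc
  26 |  22 | efcfbccbdbfabffc
  27 |  12 | efddeafaffefcfbccbdbfabffc
  28 |  32 | fabffc
  29 |   0 | fadbeddbebbeefddeafaffefcfbccbdbfabffc
  30 |  18 | faffefcfbccbdbfabffc
  31 |  25 | fbccbdbfabffc
  32 |  36 | fc
  33 |  23 | fcfbccbdbfabffc
  34 |  13 | fddeafaffefcfbccbdbfabffc
  35 |  21 | fefcfbccbdbfabffc
  36 |  35 | ffc
  37 |  20 | ffefcfbccbdbfabffc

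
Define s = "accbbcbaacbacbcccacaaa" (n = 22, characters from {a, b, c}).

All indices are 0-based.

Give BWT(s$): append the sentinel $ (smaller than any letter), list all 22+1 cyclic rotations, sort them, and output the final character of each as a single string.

aaacbcab$cccbcacbacacab

rank  rotation                 last
    0  $accbbcbaacbacbcccacaaa  a
    1  a$accbbcbaacbacbcccacaa  a
    2  aa$accbbcbaacbacbcccaca  a
    3  aaa$accbbcbaacbacbcccac  c
    4  aacbacbcccacaaa$accbbcb  b
    5  acaaa$accbbcbaacbacbccc  c
    6  acbacbcccacaaa$accbbcba  a
    7  acbcccacaaa$accbbcbaacb  b
    8  accbbcbaacbacbcccacaaa$  $
    9  baacbacbcccacaaa$accbbc  c
   10  bacbcccacaaa$accbbcbaac  c
   11  bbcbaacbacbcccacaaa$acc  c
   12  bcbaacbacbcccacaaa$accb  b
   13  bcccacaaa$accbbcbaacbac  c
   14  caaa$accbbcbaacbacbccca  a
   15  cacaaa$accbbcbaacbacbcc  c
   16  cbaacbacbcccacaaa$accbb  b
   17  cbacbcccacaaa$accbbcbaa  a
   18  cbbcbaacbacbcccacaaa$ac  c
   19  cbcccacaaa$accbbcbaacba  a
   20  ccacaaa$accbbcbaacbacbc  c
   21  ccbbcbaacbacbcccacaaa$a  a
   22  cccacaaa$accbbcbaacbacb  b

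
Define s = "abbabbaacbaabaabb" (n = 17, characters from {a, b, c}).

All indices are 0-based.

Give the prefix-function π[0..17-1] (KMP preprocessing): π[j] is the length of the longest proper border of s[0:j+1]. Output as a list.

[0, 0, 0, 1, 2, 3, 4, 1, 0, 0, 1, 1, 2, 1, 1, 2, 3]

π[0] = 0
j=1 s[j]='b': π[1]=0 (border '')
j=2 s[j]='b': π[2]=0 (border '')
j=3 s[j]='a': π[3]=1 (border 'a')
j=4 s[j]='b': π[4]=2 (border 'ab')
j=5 s[j]='b': π[5]=3 (border 'abb')
j=6 s[j]='a': π[6]=4 (border 'abba')
j=7 s[j]='a': k: 4→1→0; π[7]=1 (border 'a')
j=8 s[j]='c': k: 1→0; π[8]=0 (border '')
j=9 s[j]='b': π[9]=0 (border '')
j=10 s[j]='a': π[10]=1 (border 'a')
j=11 s[j]='a': k: 1→0; π[11]=1 (border 'a')
j=12 s[j]='b': π[12]=2 (border 'ab')
j=13 s[j]='a': k: 2→0; π[13]=1 (border 'a')
j=14 s[j]='a': k: 1→0; π[14]=1 (border 'a')
j=15 s[j]='b': π[15]=2 (border 'ab')
j=16 s[j]='b': π[16]=3 (border 'abb')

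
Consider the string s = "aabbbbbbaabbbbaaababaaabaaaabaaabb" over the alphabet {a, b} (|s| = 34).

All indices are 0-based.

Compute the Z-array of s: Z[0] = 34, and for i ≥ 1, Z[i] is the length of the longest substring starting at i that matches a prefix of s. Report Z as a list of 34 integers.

Z[0]=34
i=1: outside box; Z[1]=1 grow→box=[1,2)
i=2: outside box; Z[2]=0
i=3: outside box; Z[3]=0
i=4: outside box; Z[4]=0
i=5: outside box; Z[5]=0
i=6: outside box; Z[6]=0
i=7: outside box; Z[7]=0
i=8: outside box; Z[8]=6 grow→box=[8,14)
i=9: min(r-i=5, Z[1]=1)=1; Z[9]=1
i=10: min(r-i=4, Z[2]=0)=0; Z[10]=0
i=11: min(r-i=3, Z[3]=0)=0; Z[11]=0
i=12: min(r-i=2, Z[4]=0)=0; Z[12]=0
i=13: min(r-i=1, Z[5]=0)=0; Z[13]=0
i=14: outside box; Z[14]=2 grow→box=[14,16)
i=15: min(r-i=1, Z[1]=1)=1; Z[15]=3 grow→box=[15,18)
i=16: min(r-i=2, Z[1]=1)=1; Z[16]=1
i=17: min(r-i=1, Z[2]=0)=0; Z[17]=0
i=18: outside box; Z[18]=1 grow→box=[18,19)
i=19: outside box; Z[19]=0
i=20: outside box; Z[20]=2 grow→box=[20,22)
i=21: min(r-i=1, Z[1]=1)=1; Z[21]=3 grow→box=[21,24)
i=22: min(r-i=2, Z[1]=1)=1; Z[22]=1
i=23: min(r-i=1, Z[2]=0)=0; Z[23]=0
i=24: outside box; Z[24]=2 grow→box=[24,26)
i=25: min(r-i=1, Z[1]=1)=1; Z[25]=2 grow→box=[25,27)
i=26: min(r-i=1, Z[1]=1)=1; Z[26]=3 grow→box=[26,29)
i=27: min(r-i=2, Z[1]=1)=1; Z[27]=1
i=28: min(r-i=1, Z[2]=0)=0; Z[28]=0
i=29: outside box; Z[29]=2 grow→box=[29,31)
i=30: min(r-i=1, Z[1]=1)=1; Z[30]=4 grow→box=[30,34)
i=31: min(r-i=3, Z[1]=1)=1; Z[31]=1
i=32: min(r-i=2, Z[2]=0)=0; Z[32]=0
i=33: min(r-i=1, Z[3]=0)=0; Z[33]=0

[34, 1, 0, 0, 0, 0, 0, 0, 6, 1, 0, 0, 0, 0, 2, 3, 1, 0, 1, 0, 2, 3, 1, 0, 2, 2, 3, 1, 0, 2, 4, 1, 0, 0]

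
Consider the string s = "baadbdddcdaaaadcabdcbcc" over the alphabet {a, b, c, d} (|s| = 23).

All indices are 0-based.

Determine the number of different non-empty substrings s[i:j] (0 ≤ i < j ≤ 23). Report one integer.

247

rank→(start, suffix):
  0 → (10, 'aaaadcabdcbcc')
  1 → (11, 'aaadcabdcbcc')
  2 → (1, 'aadbdddcdaaaadcabdcbcc')
  3 → (12, 'aadcabdcbcc')
  4 → (16, 'abdcbcc')
  5 → (2, 'adbdddcdaaaadcabdcbcc')
  6 → (13, 'adcabdcbcc')
  7 → (0, 'baadbdddcdaaaadcabdcbcc')
  8 → (20, 'bcc')
  9 → (17, 'bdcbcc')
  10 → (4, 'bdddcdaaaadcabdcbcc')
  11 → (22, 'c')
  12 → (15, 'cabdcbcc')
  13 → (19, 'cbcc')
  14 → (21, 'cc')
  15 → (8, 'cdaaaadcabdcbcc')
  16 → (9, 'daaaadcabdcbcc')
  17 → (3, 'dbdddcdaaaadcabdcbcc')
  18 → (14, 'dcabdcbcc')
  19 → (18, 'dcbcc')
  20 → (7, 'dcdaaaadcabdcbcc')
  21 → (6, 'ddcdaaaadcabdcbcc')
  22 → (5, 'dddcdaaaadcabdcbcc')

SA = [10, 11, 1, 12, 16, 2, 13, 0, 20, 17, 4, 22, 15, 19, 21, 8, 9, 3, 14, 18, 7, 6, 5]
[i] adj suffixes → lcp
  [1] 10/11 → 3 ('aaa')
  [2] 11/1 → 2 ('aa')
  [3] 1/12 → 3 ('aad')
  [4] 12/16 → 1 ('a')
  [5] 16/2 → 1 ('a')
  [6] 2/13 → 2 ('ad')
  [7] 13/0 → 0 ('')
  [8] 0/20 → 1 ('b')
  [9] 20/17 → 1 ('b')
  [10] 17/4 → 2 ('bd')
  [11] 4/22 → 0 ('')
  [12] 22/15 → 1 ('c')
  [13] 15/19 → 1 ('c')
  [14] 19/21 → 1 ('c')
  [15] 21/8 → 1 ('c')
  [16] 8/9 → 0 ('')
  [17] 9/3 → 1 ('d')
  [18] 3/14 → 1 ('d')
  [19] 14/18 → 2 ('dc')
  [20] 18/7 → 2 ('dc')
  [21] 7/6 → 1 ('d')
  [22] 6/5 → 2 ('dd')

n(n+1)/2 = 23·24/2 = 276
Σ LCP = 0 + 3 + 2 + 3 + 1 + 1 + 2 + 0 + 1 + 1 + 2 + 0 + 1 + 1 + 1 + 1 + 0 + 1 + 1 + 2 + 2 + 1 + 2 = 29
distinct = 276 − 29 = 247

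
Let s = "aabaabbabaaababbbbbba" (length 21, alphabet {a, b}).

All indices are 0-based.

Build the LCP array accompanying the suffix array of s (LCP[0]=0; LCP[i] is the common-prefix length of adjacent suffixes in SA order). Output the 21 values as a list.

rank | idx | suffix
   0 |  20 | a
   1 |   9 | aaababbbbbba
   2 |   0 | aabaabbabaaababbbbbba
   3 |  10 | aababbbbbba
   4 |   3 | aabbabaaababbbbbba
   5 |   7 | abaaababbbbbba
   6 |   1 | abaabbabaaababbbbbba
   7 |  11 | ababbbbbba
   8 |   4 | abbabaaababbbbbba
   9 |  13 | abbbbbba
  10 |  19 | ba
  11 |   8 | baaababbbbbba
  12 |   2 | baabbabaaababbbbbba
  13 |   6 | babaaababbbbbba
  14 |  12 | babbbbbba
  15 |  18 | bba
  16 |   5 | bbabaaababbbbbba
  17 |  17 | bbba
  18 |  16 | bbbba
  19 |  15 | bbbbba
  20 |  14 | bbbbbba

SA = [20, 9, 0, 10, 3, 7, 1, 11, 4, 13, 19, 8, 2, 6, 12, 18, 5, 17, 16, 15, 14]
i: (SA[i-1],SA[i]) lcp shared
  1: (20,9) 1 'a'
  2: (9,0) 2 'aa'
  3: (0,10) 4 'aaba'
  4: (10,3) 3 'aab'
  5: (3,7) 1 'a'
  6: (7,1) 4 'abaa'
  7: (1,11) 3 'aba'
  8: (11,4) 2 'ab'
  9: (4,13) 3 'abb'
  10: (13,19) 0 ''
  11: (19,8) 2 'ba'
  12: (8,2) 3 'baa'
  13: (2,6) 2 'ba'
  14: (6,12) 3 'bab'
  15: (12,18) 1 'b'
  16: (18,5) 3 'bba'
  17: (5,17) 2 'bb'
  18: (17,16) 3 'bbb'
  19: (16,15) 4 'bbbb'
  20: (15,14) 5 'bbbbb'

[0, 1, 2, 4, 3, 1, 4, 3, 2, 3, 0, 2, 3, 2, 3, 1, 3, 2, 3, 4, 5]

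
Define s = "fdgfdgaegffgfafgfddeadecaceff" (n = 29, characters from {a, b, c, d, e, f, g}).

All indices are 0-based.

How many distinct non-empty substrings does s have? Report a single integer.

400

rank→(start, suffix):
  0 → (24, 'aceff')
  1 → (20, 'adecaceff')
  2 → (6, 'aegffgfafgfddeadecaceff')
  3 → (13, 'afgfddeadecaceff')
  4 → (23, 'caceff')
  5 → (25, 'ceff')
  6 → (17, 'ddeadecaceff')
  7 → (18, 'deadecaceff')
  8 → (21, 'decaceff')
  9 → (4, 'dgaegffgfafgfddeadecaceff')
  10 → (1, 'dgfdgaegffgfafgfddeadecaceff')
  11 → (19, 'eadecaceff')
  12 → (22, 'ecaceff')
  13 → (26, 'eff')
  14 → (7, 'egffgfafgfddeadecaceff')
  15 → (28, 'f')
  16 → (12, 'fafgfddeadecaceff')
  17 → (16, 'fddeadecaceff')
  18 → (3, 'fdgaegffgfafgfddeadecaceff')
  19 → (0, 'fdgfdgaegffgfafgfddeadecaceff')
  20 → (27, 'ff')
  21 → (9, 'ffgfafgfddeadecaceff')
  22 → (10, 'fgfafgfddeadecaceff')
  23 → (14, 'fgfddeadecaceff')
  24 → (5, 'gaegffgfafgfddeadecaceff')
  25 → (11, 'gfafgfddeadecaceff')
  26 → (15, 'gfddeadecaceff')
  27 → (2, 'gfdgaegffgfafgfddeadecaceff')
  28 → (8, 'gffgfafgfddeadecaceff')

SA = [24, 20, 6, 13, 23, 25, 17, 18, 21, 4, 1, 19, 22, 26, 7, 28, 12, 16, 3, 0, 27, 9, 10, 14, 5, 11, 15, 2, 8]
i: (SA[i-1],SA[i]) lcp shared
  1: (24,20) 1 'a'
  2: (20,6) 1 'a'
  3: (6,13) 1 'a'
  4: (13,23) 0 ''
  5: (23,25) 1 'c'
  6: (25,17) 0 ''
  7: (17,18) 1 'd'
  8: (18,21) 2 'de'
  9: (21,4) 1 'd'
  10: (4,1) 2 'dg'
  11: (1,19) 0 ''
  12: (19,22) 1 'e'
  13: (22,26) 1 'e'
  14: (26,7) 1 'e'
  15: (7,28) 0 ''
  16: (28,12) 1 'f'
  17: (12,16) 1 'f'
  18: (16,3) 2 'fd'
  19: (3,0) 3 'fdg'
  20: (0,27) 1 'f'
  21: (27,9) 2 'ff'
  22: (9,10) 1 'f'
  23: (10,14) 3 'fgf'
  24: (14,5) 0 ''
  25: (5,11) 1 'g'
  26: (11,15) 2 'gf'
  27: (15,2) 3 'gfd'
  28: (2,8) 2 'gf'

n(n+1)/2 = 29·30/2 = 435
Σ LCP = 0 + 1 + 1 + 1 + 0 + 1 + 0 + 1 + 2 + 1 + 2 + 0 + 1 + 1 + 1 + 0 + 1 + 1 + 2 + 3 + 1 + 2 + 1 + 3 + 0 + 1 + 2 + 3 + 2 = 35
distinct = 435 − 35 = 400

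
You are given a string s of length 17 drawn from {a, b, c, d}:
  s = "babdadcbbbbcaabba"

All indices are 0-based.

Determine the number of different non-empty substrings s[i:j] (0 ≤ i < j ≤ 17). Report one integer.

134

sorted suffixes:
  #0 SA[0]=16  'a'
  #1 SA[1]=12  'aabba'
  #2 SA[2]=13  'abba'
  #3 SA[3]=1  'abdadcbbbbcaabba'
  #4 SA[4]=4  'adcbbbbcaabba'
  #5 SA[5]=15  'ba'
  #6 SA[6]=0  'babdadcbbbbcaabba'
  #7 SA[7]=14  'bba'
  #8 SA[8]=7  'bbbbcaabba'
  #9 SA[9]=8  'bbbcaabba'
  #10 SA[10]=9  'bbcaabba'
  #11 SA[11]=10  'bcaabba'
  #12 SA[12]=2  'bdadcbbbbcaabba'
  #13 SA[13]=11  'caabba'
  #14 SA[14]=6  'cbbbbcaabba'
  #15 SA[15]=3  'dadcbbbbcaabba'
  #16 SA[16]=5  'dcbbbbcaabba'

SA = [16, 12, 13, 1, 4, 15, 0, 14, 7, 8, 9, 10, 2, 11, 6, 3, 5]
rank  pair      lcp
   1  s[16:],s[12:]  1  'a'
   2  s[12:],s[13:]  1  'a'
   3  s[13:],s[1:]  2  'ab'
   4  s[1:],s[4:]  1  'a'
   5  s[4:],s[15:]  0  ''
   6  s[15:],s[0:]  2  'ba'
   7  s[0:],s[14:]  1  'b'
   8  s[14:],s[7:]  2  'bb'
   9  s[7:],s[8:]  3  'bbb'
  10  s[8:],s[9:]  2  'bb'
  11  s[9:],s[10:]  1  'b'
  12  s[10:],s[2:]  1  'b'
  13  s[2:],s[11:]  0  ''
  14  s[11:],s[6:]  1  'c'
  15  s[6:],s[3:]  0  ''
  16  s[3:],s[5:]  1  'd'

n(n+1)/2 = 17·18/2 = 153
Σ LCP = 0 + 1 + 1 + 2 + 1 + 0 + 2 + 1 + 2 + 3 + 2 + 1 + 1 + 0 + 1 + 0 + 1 = 19
distinct = 153 − 19 = 134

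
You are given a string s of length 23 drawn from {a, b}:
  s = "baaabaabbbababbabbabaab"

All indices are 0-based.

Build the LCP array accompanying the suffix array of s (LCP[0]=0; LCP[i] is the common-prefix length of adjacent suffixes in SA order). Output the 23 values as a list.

rank→(start, suffix):
  0 → (1, 'aaabaabbbababbabbabaab')
  1 → (20, 'aab')
  2 → (2, 'aabaabbbababbabbabaab')
  3 → (5, 'aabbbababbabbabaab')
  4 → (21, 'ab')
  5 → (18, 'abaab')
  6 → (3, 'abaabbbababbabbabaab')
  7 → (10, 'ababbabbabaab')
  8 → (15, 'abbabaab')
  9 → (12, 'abbabbabaab')
  10 → (6, 'abbbababbabbabaab')
  11 → (22, 'b')
  12 → (0, 'baaabaabbbababbabbabaab')
  13 → (19, 'baab')
  14 → (4, 'baabbbababbabbabaab')
  15 → (17, 'babaab')
  16 → (9, 'bababbabbabaab')
  17 → (14, 'babbabaab')
  18 → (11, 'babbabbabaab')
  19 → (16, 'bbabaab')
  20 → (8, 'bbababbabbabaab')
  21 → (13, 'bbabbabaab')
  22 → (7, 'bbbababbabbabaab')

SA = [1, 20, 2, 5, 21, 18, 3, 10, 15, 12, 6, 22, 0, 19, 4, 17, 9, 14, 11, 16, 8, 13, 7]
rank  pair      lcp
   1  s[1:],s[20:]  2  'aa'
   2  s[20:],s[2:]  3  'aab'
   3  s[2:],s[5:]  3  'aab'
   4  s[5:],s[21:]  1  'a'
   5  s[21:],s[18:]  2  'ab'
   6  s[18:],s[3:]  5  'abaab'
   7  s[3:],s[10:]  3  'aba'
   8  s[10:],s[15:]  2  'ab'
   9  s[15:],s[12:]  5  'abbab'
  10  s[12:],s[6:]  3  'abb'
  11  s[6:],s[22:]  0  ''
  12  s[22:],s[0:]  1  'b'
  13  s[0:],s[19:]  3  'baa'
  14  s[19:],s[4:]  4  'baab'
  15  s[4:],s[17:]  2  'ba'
  16  s[17:],s[9:]  4  'baba'
  17  s[9:],s[14:]  3  'bab'
  18  s[14:],s[11:]  6  'babbab'
  19  s[11:],s[16:]  1  'b'
  20  s[16:],s[8:]  5  'bbaba'
  21  s[8:],s[13:]  4  'bbab'
  22  s[13:],s[7:]  2  'bb'

[0, 2, 3, 3, 1, 2, 5, 3, 2, 5, 3, 0, 1, 3, 4, 2, 4, 3, 6, 1, 5, 4, 2]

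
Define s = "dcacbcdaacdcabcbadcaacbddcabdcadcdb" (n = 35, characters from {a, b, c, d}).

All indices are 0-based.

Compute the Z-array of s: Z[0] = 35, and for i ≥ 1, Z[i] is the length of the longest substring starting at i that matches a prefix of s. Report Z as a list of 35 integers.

Z[0]=35
i=1: i≥r, start 0; Z[1]=0
i=2: i≥r, start 0; Z[2]=0
i=3: i≥r, start 0; Z[3]=0
i=4: i≥r, start 0; Z[4]=0
i=5: i≥r, start 0; Z[5]=0
i=6: i≥r, start 0; Z[6]=1 scan→box=[6,7)
i=7: i≥r, start 0; Z[7]=0
i=8: i≥r, start 0; Z[8]=0
i=9: i≥r, start 0; Z[9]=0
i=10: i≥r, start 0; Z[10]=3 scan→box=[10,13)
i=11: min(r-i=2, Z[1]=0)=0; Z[11]=0
i=12: min(r-i=1, Z[2]=0)=0; Z[12]=0
i=13: i≥r, start 0; Z[13]=0
i=14: i≥r, start 0; Z[14]=0
i=15: i≥r, start 0; Z[15]=0
i=16: i≥r, start 0; Z[16]=0
i=17: i≥r, start 0; Z[17]=3 scan→box=[17,20)
i=18: min(r-i=2, Z[1]=0)=0; Z[18]=0
i=19: min(r-i=1, Z[2]=0)=0; Z[19]=0
i=20: i≥r, start 0; Z[20]=0
i=21: i≥r, start 0; Z[21]=0
i=22: i≥r, start 0; Z[22]=0
i=23: i≥r, start 0; Z[23]=1 scan→box=[23,24)
i=24: i≥r, start 0; Z[24]=3 scan→box=[24,27)
i=25: min(r-i=2, Z[1]=0)=0; Z[25]=0
i=26: min(r-i=1, Z[2]=0)=0; Z[26]=0
i=27: i≥r, start 0; Z[27]=0
i=28: i≥r, start 0; Z[28]=3 scan→box=[28,31)
i=29: min(r-i=2, Z[1]=0)=0; Z[29]=0
i=30: min(r-i=1, Z[2]=0)=0; Z[30]=0
i=31: i≥r, start 0; Z[31]=2 scan→box=[31,33)
i=32: min(r-i=1, Z[1]=0)=0; Z[32]=0
i=33: i≥r, start 0; Z[33]=1 scan→box=[33,34)
i=34: i≥r, start 0; Z[34]=0

[35, 0, 0, 0, 0, 0, 1, 0, 0, 0, 3, 0, 0, 0, 0, 0, 0, 3, 0, 0, 0, 0, 0, 1, 3, 0, 0, 0, 3, 0, 0, 2, 0, 1, 0]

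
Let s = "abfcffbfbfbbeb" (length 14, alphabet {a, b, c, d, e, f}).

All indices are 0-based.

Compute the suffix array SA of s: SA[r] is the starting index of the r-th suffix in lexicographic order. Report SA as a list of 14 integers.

[0, 13, 10, 11, 8, 6, 1, 3, 12, 9, 7, 5, 2, 4]

rank | idx | suffix
   0 |   0 | abfcffbfbfbbeb
   1 |  13 | b
   2 |  10 | bbeb
   3 |  11 | beb
   4 |   8 | bfbbeb
   5 |   6 | bfbfbbeb
   6 |   1 | bfcffbfbfbbeb
   7 |   3 | cffbfbfbbeb
   8 |  12 | eb
   9 |   9 | fbbeb
  10 |   7 | fbfbbeb
  11 |   5 | fbfbfbbeb
  12 |   2 | fcffbfbfbbeb
  13 |   4 | ffbfbfbbeb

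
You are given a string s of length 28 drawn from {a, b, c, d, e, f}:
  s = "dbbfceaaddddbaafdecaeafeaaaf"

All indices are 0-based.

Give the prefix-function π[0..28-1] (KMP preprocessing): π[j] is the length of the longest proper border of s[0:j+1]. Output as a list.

[0, 0, 0, 0, 0, 0, 0, 0, 1, 1, 1, 1, 2, 0, 0, 0, 1, 0, 0, 0, 0, 0, 0, 0, 0, 0, 0, 0]

π[0] = 0
j=1 s[j]='b': π[1]=0 (border '')
j=2 s[j]='b': π[2]=0 (border '')
j=3 s[j]='f': π[3]=0 (border '')
j=4 s[j]='c': π[4]=0 (border '')
j=5 s[j]='e': π[5]=0 (border '')
j=6 s[j]='a': π[6]=0 (border '')
j=7 s[j]='a': π[7]=0 (border '')
j=8 s[j]='d': π[8]=1 (border 'd')
j=9 s[j]='d': k: 1→0; π[9]=1 (border 'd')
j=10 s[j]='d': k: 1→0; π[10]=1 (border 'd')
j=11 s[j]='d': k: 1→0; π[11]=1 (border 'd')
j=12 s[j]='b': π[12]=2 (border 'db')
j=13 s[j]='a': k: 2→0; π[13]=0 (border '')
j=14 s[j]='a': π[14]=0 (border '')
j=15 s[j]='f': π[15]=0 (border '')
j=16 s[j]='d': π[16]=1 (border 'd')
j=17 s[j]='e': k: 1→0; π[17]=0 (border '')
j=18 s[j]='c': π[18]=0 (border '')
j=19 s[j]='a': π[19]=0 (border '')
j=20 s[j]='e': π[20]=0 (border '')
j=21 s[j]='a': π[21]=0 (border '')
j=22 s[j]='f': π[22]=0 (border '')
j=23 s[j]='e': π[23]=0 (border '')
j=24 s[j]='a': π[24]=0 (border '')
j=25 s[j]='a': π[25]=0 (border '')
j=26 s[j]='a': π[26]=0 (border '')
j=27 s[j]='f': π[27]=0 (border '')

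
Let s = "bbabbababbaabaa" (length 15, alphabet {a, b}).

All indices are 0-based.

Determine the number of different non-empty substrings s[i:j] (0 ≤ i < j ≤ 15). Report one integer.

86

sorted suffixes:
  #0 SA[0]=14  'a'
  #1 SA[1]=13  'aa'
  #2 SA[2]=10  'aabaa'
  #3 SA[3]=11  'abaa'
  #4 SA[4]=5  'ababbaabaa'
  #5 SA[5]=7  'abbaabaa'
  #6 SA[6]=2  'abbababbaabaa'
  #7 SA[7]=12  'baa'
  #8 SA[8]=9  'baabaa'
  #9 SA[9]=4  'bababbaabaa'
  #10 SA[10]=6  'babbaabaa'
  #11 SA[11]=1  'babbababbaabaa'
  #12 SA[12]=8  'bbaabaa'
  #13 SA[13]=3  'bbababbaabaa'
  #14 SA[14]=0  'bbabbababbaabaa'

SA = [14, 13, 10, 11, 5, 7, 2, 12, 9, 4, 6, 1, 8, 3, 0]
[i] adj suffixes → lcp
  [1] 14/13 → 1 ('a')
  [2] 13/10 → 2 ('aa')
  [3] 10/11 → 1 ('a')
  [4] 11/5 → 3 ('aba')
  [5] 5/7 → 2 ('ab')
  [6] 7/2 → 4 ('abba')
  [7] 2/12 → 0 ('')
  [8] 12/9 → 3 ('baa')
  [9] 9/4 → 2 ('ba')
  [10] 4/6 → 3 ('bab')
  [11] 6/1 → 5 ('babba')
  [12] 1/8 → 1 ('b')
  [13] 8/3 → 3 ('bba')
  [14] 3/0 → 4 ('bbab')

n(n+1)/2 = 15·16/2 = 120
Σ LCP = 0 + 1 + 2 + 1 + 3 + 2 + 4 + 0 + 3 + 2 + 3 + 5 + 1 + 3 + 4 = 34
distinct = 120 − 34 = 86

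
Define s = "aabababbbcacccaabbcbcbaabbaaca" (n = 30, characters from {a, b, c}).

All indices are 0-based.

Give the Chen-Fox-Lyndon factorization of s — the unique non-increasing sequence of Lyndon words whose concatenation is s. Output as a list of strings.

emit factor 1: 'aabababbbcacccaabbcbcbaabbaac' (i=0, period=29)
emit factor 2: 'a' (i=29, period=1)

["aabababbbcacccaabbcbcbaabbaac", "a"]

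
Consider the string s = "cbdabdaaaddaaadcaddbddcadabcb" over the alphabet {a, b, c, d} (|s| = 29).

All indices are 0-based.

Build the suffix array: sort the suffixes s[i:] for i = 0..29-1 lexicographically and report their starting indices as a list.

rank→(start, suffix):
  0 → (11, 'aaadcaddbddcadabcb')
  1 → (6, 'aaaddaaadcaddbddcadabcb')
  2 → (12, 'aadcaddbddcadabcb')
  3 → (7, 'aaddaaadcaddbddcadabcb')
  4 → (25, 'abcb')
  5 → (3, 'abdaaaddaaadcaddbddcadabcb')
  6 → (23, 'adabcb')
  7 → (13, 'adcaddbddcadabcb')
  8 → (8, 'addaaadcaddbddcadabcb')
  9 → (16, 'addbddcadabcb')
  10 → (28, 'b')
  11 → (26, 'bcb')
  12 → (4, 'bdaaaddaaadcaddbddcadabcb')
  13 → (1, 'bdabdaaaddaaadcaddbddcadabcb')
  14 → (19, 'bddcadabcb')
  15 → (22, 'cadabcb')
  16 → (15, 'caddbddcadabcb')
  17 → (27, 'cb')
  18 → (0, 'cbdabdaaaddaaadcaddbddcadabcb')
  19 → (10, 'daaadcaddbddcadabcb')
  20 → (5, 'daaaddaaadcaddbddcadabcb')
  21 → (24, 'dabcb')
  22 → (2, 'dabdaaaddaaadcaddbddcadabcb')
  23 → (18, 'dbddcadabcb')
  24 → (21, 'dcadabcb')
  25 → (14, 'dcaddbddcadabcb')
  26 → (9, 'ddaaadcaddbddcadabcb')
  27 → (17, 'ddbddcadabcb')
  28 → (20, 'ddcadabcb')

[11, 6, 12, 7, 25, 3, 23, 13, 8, 16, 28, 26, 4, 1, 19, 22, 15, 27, 0, 10, 5, 24, 2, 18, 21, 14, 9, 17, 20]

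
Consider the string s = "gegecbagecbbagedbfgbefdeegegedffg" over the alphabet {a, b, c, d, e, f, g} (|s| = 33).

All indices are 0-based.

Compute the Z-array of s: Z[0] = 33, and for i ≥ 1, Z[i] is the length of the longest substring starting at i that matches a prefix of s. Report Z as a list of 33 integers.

[33, 0, 2, 0, 0, 0, 0, 2, 0, 0, 0, 0, 0, 2, 0, 0, 0, 0, 1, 0, 0, 0, 0, 0, 0, 4, 0, 2, 0, 0, 0, 0, 1]

Z[0]=33
i=1: i≥r, start 0; Z[1]=0
i=2: i≥r, start 0; Z[2]=2 scan→box=[2,4)
i=3: min(r-i=1, Z[1]=0)=0; Z[3]=0
i=4: i≥r, start 0; Z[4]=0
i=5: i≥r, start 0; Z[5]=0
i=6: i≥r, start 0; Z[6]=0
i=7: i≥r, start 0; Z[7]=2 scan→box=[7,9)
i=8: min(r-i=1, Z[1]=0)=0; Z[8]=0
i=9: i≥r, start 0; Z[9]=0
i=10: i≥r, start 0; Z[10]=0
i=11: i≥r, start 0; Z[11]=0
i=12: i≥r, start 0; Z[12]=0
i=13: i≥r, start 0; Z[13]=2 scan→box=[13,15)
i=14: min(r-i=1, Z[1]=0)=0; Z[14]=0
i=15: i≥r, start 0; Z[15]=0
i=16: i≥r, start 0; Z[16]=0
i=17: i≥r, start 0; Z[17]=0
i=18: i≥r, start 0; Z[18]=1 scan→box=[18,19)
i=19: i≥r, start 0; Z[19]=0
i=20: i≥r, start 0; Z[20]=0
i=21: i≥r, start 0; Z[21]=0
i=22: i≥r, start 0; Z[22]=0
i=23: i≥r, start 0; Z[23]=0
i=24: i≥r, start 0; Z[24]=0
i=25: i≥r, start 0; Z[25]=4 scan→box=[25,29)
i=26: min(r-i=3, Z[1]=0)=0; Z[26]=0
i=27: min(r-i=2, Z[2]=2)=2; Z[27]=2
i=28: min(r-i=1, Z[3]=0)=0; Z[28]=0
i=29: i≥r, start 0; Z[29]=0
i=30: i≥r, start 0; Z[30]=0
i=31: i≥r, start 0; Z[31]=0
i=32: i≥r, start 0; Z[32]=1 scan→box=[32,33)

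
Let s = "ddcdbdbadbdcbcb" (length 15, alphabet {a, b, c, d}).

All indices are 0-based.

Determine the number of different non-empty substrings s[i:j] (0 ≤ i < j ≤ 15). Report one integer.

rank→(start, suffix):
  0 → (7, 'adbdcbcb')
  1 → (14, 'b')
  2 → (6, 'badbdcbcb')
  3 → (12, 'bcb')
  4 → (4, 'bdbadbdcbcb')
  5 → (9, 'bdcbcb')
  6 → (13, 'cb')
  7 → (11, 'cbcb')
  8 → (2, 'cdbdbadbdcbcb')
  9 → (5, 'dbadbdcbcb')
  10 → (3, 'dbdbadbdcbcb')
  11 → (8, 'dbdcbcb')
  12 → (10, 'dcbcb')
  13 → (1, 'dcdbdbadbdcbcb')
  14 → (0, 'ddcdbdbadbdcbcb')

SA = [7, 14, 6, 12, 4, 9, 13, 11, 2, 5, 3, 8, 10, 1, 0]
[i] adj suffixes → lcp
  [1] 7/14 → 0 ('')
  [2] 14/6 → 1 ('b')
  [3] 6/12 → 1 ('b')
  [4] 12/4 → 1 ('b')
  [5] 4/9 → 2 ('bd')
  [6] 9/13 → 0 ('')
  [7] 13/11 → 2 ('cb')
  [8] 11/2 → 1 ('c')
  [9] 2/5 → 0 ('')
  [10] 5/3 → 2 ('db')
  [11] 3/8 → 3 ('dbd')
  [12] 8/10 → 1 ('d')
  [13] 10/1 → 2 ('dc')
  [14] 1/0 → 1 ('d')

n(n+1)/2 = 15·16/2 = 120
Σ LCP = 0 + 0 + 1 + 1 + 1 + 2 + 0 + 2 + 1 + 0 + 2 + 3 + 1 + 2 + 1 = 17
distinct = 120 − 17 = 103

103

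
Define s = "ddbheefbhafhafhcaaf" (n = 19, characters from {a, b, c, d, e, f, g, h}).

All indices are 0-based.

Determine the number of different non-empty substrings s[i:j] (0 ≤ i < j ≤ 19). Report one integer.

170

rank | idx | suffix
   0 |  16 | aaf
   1 |  17 | af
   2 |   9 | afhafhcaaf
   3 |  12 | afhcaaf
   4 |   7 | bhafhafhcaaf
   5 |   2 | bheefbhafhafhcaaf
   6 |  15 | caaf
   7 |   1 | dbheefbhafhafhcaaf
   8 |   0 | ddbheefbhafhafhcaaf
   9 |   4 | eefbhafhafhcaaf
  10 |   5 | efbhafhafhcaaf
  11 |  18 | f
  12 |   6 | fbhafhafhcaaf
  13 |  10 | fhafhcaaf
  14 |  13 | fhcaaf
  15 |   8 | hafhafhcaaf
  16 |  11 | hafhcaaf
  17 |  14 | hcaaf
  18 |   3 | heefbhafhafhcaaf

SA = [16, 17, 9, 12, 7, 2, 15, 1, 0, 4, 5, 18, 6, 10, 13, 8, 11, 14, 3]
rank  pair      lcp
   1  s[16:],s[17:]  1  'a'
   2  s[17:],s[9:]  2  'af'
   3  s[9:],s[12:]  3  'afh'
   4  s[12:],s[7:]  0  ''
   5  s[7:],s[2:]  2  'bh'
   6  s[2:],s[15:]  0  ''
   7  s[15:],s[1:]  0  ''
   8  s[1:],s[0:]  1  'd'
   9  s[0:],s[4:]  0  ''
  10  s[4:],s[5:]  1  'e'
  11  s[5:],s[18:]  0  ''
  12  s[18:],s[6:]  1  'f'
  13  s[6:],s[10:]  1  'f'
  14  s[10:],s[13:]  2  'fh'
  15  s[13:],s[8:]  0  ''
  16  s[8:],s[11:]  4  'hafh'
  17  s[11:],s[14:]  1  'h'
  18  s[14:],s[3:]  1  'h'

n(n+1)/2 = 19·20/2 = 190
Σ LCP = 0 + 1 + 2 + 3 + 0 + 2 + 0 + 0 + 1 + 0 + 1 + 0 + 1 + 1 + 2 + 0 + 4 + 1 + 1 = 20
distinct = 190 − 20 = 170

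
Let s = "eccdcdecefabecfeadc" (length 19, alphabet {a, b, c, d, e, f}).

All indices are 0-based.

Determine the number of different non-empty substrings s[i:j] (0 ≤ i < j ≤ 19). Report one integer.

rank | idx | suffix
   0 |  10 | abecfeadc
   1 |  16 | adc
   2 |  11 | becfeadc
   3 |  18 | c
   4 |   1 | ccdcdecefabecfeadc
   5 |   2 | cdcdecefabecfeadc
   6 |   4 | cdecefabecfeadc
   7 |   7 | cefabecfeadc
   8 |  13 | cfeadc
   9 |  17 | dc
  10 |   3 | dcdecefabecfeadc
  11 |   5 | decefabecfeadc
  12 |  15 | eadc
  13 |   0 | eccdcdecefabecfeadc
  14 |   6 | ecefabecfeadc
  15 |  12 | ecfeadc
  16 |   8 | efabecfeadc
  17 |   9 | fabecfeadc
  18 |  14 | feadc

SA = [10, 16, 11, 18, 1, 2, 4, 7, 13, 17, 3, 5, 15, 0, 6, 12, 8, 9, 14]
rank  pair      lcp
   1  s[10:],s[16:]  1  'a'
   2  s[16:],s[11:]  0  ''
   3  s[11:],s[18:]  0  ''
   4  s[18:],s[1:]  1  'c'
   5  s[1:],s[2:]  1  'c'
   6  s[2:],s[4:]  2  'cd'
   7  s[4:],s[7:]  1  'c'
   8  s[7:],s[13:]  1  'c'
   9  s[13:],s[17:]  0  ''
  10  s[17:],s[3:]  2  'dc'
  11  s[3:],s[5:]  1  'd'
  12  s[5:],s[15:]  0  ''
  13  s[15:],s[0:]  1  'e'
  14  s[0:],s[6:]  2  'ec'
  15  s[6:],s[12:]  2  'ec'
  16  s[12:],s[8:]  1  'e'
  17  s[8:],s[9:]  0  ''
  18  s[9:],s[14:]  1  'f'

n(n+1)/2 = 19·20/2 = 190
Σ LCP = 0 + 1 + 0 + 0 + 1 + 1 + 2 + 1 + 1 + 0 + 2 + 1 + 0 + 1 + 2 + 2 + 1 + 0 + 1 = 17
distinct = 190 − 17 = 173

173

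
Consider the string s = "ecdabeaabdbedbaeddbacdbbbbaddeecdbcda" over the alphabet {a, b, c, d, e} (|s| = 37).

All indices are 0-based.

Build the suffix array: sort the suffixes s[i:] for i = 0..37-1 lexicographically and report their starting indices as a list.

[36, 6, 7, 3, 19, 26, 14, 18, 25, 13, 24, 23, 22, 33, 8, 4, 10, 34, 1, 20, 31, 35, 2, 17, 12, 21, 32, 9, 16, 27, 28, 5, 0, 30, 11, 15, 29]

rank | idx | suffix
   0 |  36 | a
   1 |   6 | aabdbedbaeddbacdbbbbaddeecdbcda
   2 |   7 | abdbedbaeddbacdbbbbaddeecdbcda
   3 |   3 | abeaabdbedbaeddbacdbbbbaddeecdbcda
   4 |  19 | acdbbbbaddeecdbcda
   5 |  26 | addeecdbcda
   6 |  14 | aeddbacdbbbbaddeecdbcda
   7 |  18 | bacdbbbbaddeecdbcda
   8 |  25 | baddeecdbcda
   9 |  13 | baeddbacdbbbbaddeecdbcda
  10 |  24 | bbaddeecdbcda
  11 |  23 | bbbaddeecdbcda
  12 |  22 | bbbbaddeecdbcda
  13 |  33 | bcda
  14 |   8 | bdbedbaeddbacdbbbbaddeecdbcda
  15 |   4 | beaabdbedbaeddbacdbbbbaddeecdbcda
  16 |  10 | bedbaeddbacdbbbbaddeecdbcda
  17 |  34 | cda
  18 |   1 | cdabeaabdbedbaeddbacdbbbbaddeecdbcda
  19 |  20 | cdbbbbaddeecdbcda
  20 |  31 | cdbcda
  21 |  35 | da
  22 |   2 | dabeaabdbedbaeddbacdbbbbaddeecdbcda
  23 |  17 | dbacdbbbbaddeecdbcda
  24 |  12 | dbaeddbacdbbbbaddeecdbcda
  25 |  21 | dbbbbaddeecdbcda
  26 |  32 | dbcda
  27 |   9 | dbedbaeddbacdbbbbaddeecdbcda
  28 |  16 | ddbacdbbbbaddeecdbcda
  29 |  27 | ddeecdbcda
  30 |  28 | deecdbcda
  31 |   5 | eaabdbedbaeddbacdbbbbaddeecdbcda
  32 |   0 | ecdabeaabdbedbaeddbacdbbbbaddeecdbcda
  33 |  30 | ecdbcda
  34 |  11 | edbaeddbacdbbbbaddeecdbcda
  35 |  15 | eddbacdbbbbaddeecdbcda
  36 |  29 | eecdbcda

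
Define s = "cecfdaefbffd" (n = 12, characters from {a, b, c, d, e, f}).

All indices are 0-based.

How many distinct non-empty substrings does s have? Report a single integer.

71

rank→(start, suffix):
  0 → (5, 'aefbffd')
  1 → (8, 'bffd')
  2 → (0, 'cecfdaefbffd')
  3 → (2, 'cfdaefbffd')
  4 → (11, 'd')
  5 → (4, 'daefbffd')
  6 → (1, 'ecfdaefbffd')
  7 → (6, 'efbffd')
  8 → (7, 'fbffd')
  9 → (10, 'fd')
  10 → (3, 'fdaefbffd')
  11 → (9, 'ffd')

SA = [5, 8, 0, 2, 11, 4, 1, 6, 7, 10, 3, 9]
[i] adj suffixes → lcp
  [1] 5/8 → 0 ('')
  [2] 8/0 → 0 ('')
  [3] 0/2 → 1 ('c')
  [4] 2/11 → 0 ('')
  [5] 11/4 → 1 ('d')
  [6] 4/1 → 0 ('')
  [7] 1/6 → 1 ('e')
  [8] 6/7 → 0 ('')
  [9] 7/10 → 1 ('f')
  [10] 10/3 → 2 ('fd')
  [11] 3/9 → 1 ('f')

n(n+1)/2 = 12·13/2 = 78
Σ LCP = 0 + 0 + 0 + 1 + 0 + 1 + 0 + 1 + 0 + 1 + 2 + 1 = 7
distinct = 78 − 7 = 71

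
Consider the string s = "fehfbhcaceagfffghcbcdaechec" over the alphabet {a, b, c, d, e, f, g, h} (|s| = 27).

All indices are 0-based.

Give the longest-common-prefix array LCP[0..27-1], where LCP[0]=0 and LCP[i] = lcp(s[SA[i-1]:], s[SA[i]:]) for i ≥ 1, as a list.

rank→(start, suffix):
  0 → (7, 'aceagfffghcbcdaechec')
  1 → (21, 'aechec')
  2 → (10, 'agfffghcbcdaechec')
  3 → (18, 'bcdaechec')
  4 → (4, 'bhcaceagfffghcbcdaechec')
  5 → (26, 'c')
  6 → (6, 'caceagfffghcbcdaechec')
  7 → (17, 'cbcdaechec')
  8 → (19, 'cdaechec')
  9 → (8, 'ceagfffghcbcdaechec')
  10 → (23, 'chec')
  11 → (20, 'daechec')
  12 → (9, 'eagfffghcbcdaechec')
  13 → (25, 'ec')
  14 → (22, 'echec')
  15 → (1, 'ehfbhcaceagfffghcbcdaechec')
  16 → (3, 'fbhcaceagfffghcbcdaechec')
  17 → (0, 'fehfbhcaceagfffghcbcdaechec')
  18 → (12, 'fffghcbcdaechec')
  19 → (13, 'ffghcbcdaechec')
  20 → (14, 'fghcbcdaechec')
  21 → (11, 'gfffghcbcdaechec')
  22 → (15, 'ghcbcdaechec')
  23 → (5, 'hcaceagfffghcbcdaechec')
  24 → (16, 'hcbcdaechec')
  25 → (24, 'hec')
  26 → (2, 'hfbhcaceagfffghcbcdaechec')

SA = [7, 21, 10, 18, 4, 26, 6, 17, 19, 8, 23, 20, 9, 25, 22, 1, 3, 0, 12, 13, 14, 11, 15, 5, 16, 24, 2]
rank  pair      lcp
   1  s[7:],s[21:]  1  'a'
   2  s[21:],s[10:]  1  'a'
   3  s[10:],s[18:]  0  ''
   4  s[18:],s[4:]  1  'b'
   5  s[4:],s[26:]  0  ''
   6  s[26:],s[6:]  1  'c'
   7  s[6:],s[17:]  1  'c'
   8  s[17:],s[19:]  1  'c'
   9  s[19:],s[8:]  1  'c'
  10  s[8:],s[23:]  1  'c'
  11  s[23:],s[20:]  0  ''
  12  s[20:],s[9:]  0  ''
  13  s[9:],s[25:]  1  'e'
  14  s[25:],s[22:]  2  'ec'
  15  s[22:],s[1:]  1  'e'
  16  s[1:],s[3:]  0  ''
  17  s[3:],s[0:]  1  'f'
  18  s[0:],s[12:]  1  'f'
  19  s[12:],s[13:]  2  'ff'
  20  s[13:],s[14:]  1  'f'
  21  s[14:],s[11:]  0  ''
  22  s[11:],s[15:]  1  'g'
  23  s[15:],s[5:]  0  ''
  24  s[5:],s[16:]  2  'hc'
  25  s[16:],s[24:]  1  'h'
  26  s[24:],s[2:]  1  'h'

[0, 1, 1, 0, 1, 0, 1, 1, 1, 1, 1, 0, 0, 1, 2, 1, 0, 1, 1, 2, 1, 0, 1, 0, 2, 1, 1]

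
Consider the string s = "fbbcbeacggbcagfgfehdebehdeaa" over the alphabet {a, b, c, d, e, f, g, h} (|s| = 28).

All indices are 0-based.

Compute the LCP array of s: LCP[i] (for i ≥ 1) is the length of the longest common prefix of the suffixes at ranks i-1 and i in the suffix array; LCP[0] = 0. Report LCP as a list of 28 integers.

[0, 1, 1, 1, 0, 1, 2, 1, 2, 0, 1, 1, 0, 2, 0, 2, 1, 1, 4, 0, 1, 1, 0, 1, 2, 1, 0, 3]

rank→(start, suffix):
  0 → (27, 'a')
  1 → (26, 'aa')
  2 → (6, 'acggbcagfgfehdebehdeaa')
  3 → (12, 'agfgfehdebehdeaa')
  4 → (1, 'bbcbeacggbcagfgfehdebehdeaa')
  5 → (10, 'bcagfgfehdebehdeaa')
  6 → (2, 'bcbeacggbcagfgfehdebehdeaa')
  7 → (4, 'beacggbcagfgfehdebehdeaa')
  8 → (21, 'behdeaa')
  9 → (11, 'cagfgfehdebehdeaa')
  10 → (3, 'cbeacggbcagfgfehdebehdeaa')
  11 → (7, 'cggbcagfgfehdebehdeaa')
  12 → (24, 'deaa')
  13 → (19, 'debehdeaa')
  14 → (25, 'eaa')
  15 → (5, 'eacggbcagfgfehdebehdeaa')
  16 → (20, 'ebehdeaa')
  17 → (22, 'ehdeaa')
  18 → (17, 'ehdebehdeaa')
  19 → (0, 'fbbcbeacggbcagfgfehdebehdeaa')
  20 → (16, 'fehdebehdeaa')
  21 → (14, 'fgfehdebehdeaa')
  22 → (9, 'gbcagfgfehdebehdeaa')
  23 → (15, 'gfehdebehdeaa')
  24 → (13, 'gfgfehdebehdeaa')
  25 → (8, 'ggbcagfgfehdebehdeaa')
  26 → (23, 'hdeaa')
  27 → (18, 'hdebehdeaa')

SA = [27, 26, 6, 12, 1, 10, 2, 4, 21, 11, 3, 7, 24, 19, 25, 5, 20, 22, 17, 0, 16, 14, 9, 15, 13, 8, 23, 18]
i: (SA[i-1],SA[i]) lcp shared
  1: (27,26) 1 'a'
  2: (26,6) 1 'a'
  3: (6,12) 1 'a'
  4: (12,1) 0 ''
  5: (1,10) 1 'b'
  6: (10,2) 2 'bc'
  7: (2,4) 1 'b'
  8: (4,21) 2 'be'
  9: (21,11) 0 ''
  10: (11,3) 1 'c'
  11: (3,7) 1 'c'
  12: (7,24) 0 ''
  13: (24,19) 2 'de'
  14: (19,25) 0 ''
  15: (25,5) 2 'ea'
  16: (5,20) 1 'e'
  17: (20,22) 1 'e'
  18: (22,17) 4 'ehde'
  19: (17,0) 0 ''
  20: (0,16) 1 'f'
  21: (16,14) 1 'f'
  22: (14,9) 0 ''
  23: (9,15) 1 'g'
  24: (15,13) 2 'gf'
  25: (13,8) 1 'g'
  26: (8,23) 0 ''
  27: (23,18) 3 'hde'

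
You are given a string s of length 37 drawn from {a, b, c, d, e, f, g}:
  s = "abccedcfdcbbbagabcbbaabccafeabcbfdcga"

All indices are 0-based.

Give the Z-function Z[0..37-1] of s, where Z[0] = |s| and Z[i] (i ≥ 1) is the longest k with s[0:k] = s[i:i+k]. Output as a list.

Z[0]=37
i=1: outside box; Z[1]=0
i=2: outside box; Z[2]=0
i=3: outside box; Z[3]=0
i=4: outside box; Z[4]=0
i=5: outside box; Z[5]=0
i=6: outside box; Z[6]=0
i=7: outside box; Z[7]=0
i=8: outside box; Z[8]=0
i=9: outside box; Z[9]=0
i=10: outside box; Z[10]=0
i=11: outside box; Z[11]=0
i=12: outside box; Z[12]=0
i=13: outside box; Z[13]=1 scan→box=[13,14)
i=14: outside box; Z[14]=0
i=15: outside box; Z[15]=3 scan→box=[15,18)
i=16: min(r-i=2, Z[1]=0)=0; Z[16]=0
i=17: min(r-i=1, Z[2]=0)=0; Z[17]=0
i=18: outside box; Z[18]=0
i=19: outside box; Z[19]=0
i=20: outside box; Z[20]=1 scan→box=[20,21)
i=21: outside box; Z[21]=4 scan→box=[21,25)
i=22: min(r-i=3, Z[1]=0)=0; Z[22]=0
i=23: min(r-i=2, Z[2]=0)=0; Z[23]=0
i=24: min(r-i=1, Z[3]=0)=0; Z[24]=0
i=25: outside box; Z[25]=1 scan→box=[25,26)
i=26: outside box; Z[26]=0
i=27: outside box; Z[27]=0
i=28: outside box; Z[28]=3 scan→box=[28,31)
i=29: min(r-i=2, Z[1]=0)=0; Z[29]=0
i=30: min(r-i=1, Z[2]=0)=0; Z[30]=0
i=31: outside box; Z[31]=0
i=32: outside box; Z[32]=0
i=33: outside box; Z[33]=0
i=34: outside box; Z[34]=0
i=35: outside box; Z[35]=0
i=36: outside box; Z[36]=1 scan→box=[36,37)

[37, 0, 0, 0, 0, 0, 0, 0, 0, 0, 0, 0, 0, 1, 0, 3, 0, 0, 0, 0, 1, 4, 0, 0, 0, 1, 0, 0, 3, 0, 0, 0, 0, 0, 0, 0, 1]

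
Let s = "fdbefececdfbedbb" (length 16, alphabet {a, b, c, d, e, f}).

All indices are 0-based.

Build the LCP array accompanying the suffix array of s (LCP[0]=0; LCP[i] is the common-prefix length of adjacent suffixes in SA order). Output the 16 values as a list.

[0, 1, 1, 2, 0, 1, 0, 2, 1, 0, 2, 1, 1, 0, 1, 1]

sorted suffixes:
  #0 SA[0]=15  'b'
  #1 SA[1]=14  'bb'
  #2 SA[2]=11  'bedbb'
  #3 SA[3]=2  'befececdfbedbb'
  #4 SA[4]=8  'cdfbedbb'
  #5 SA[5]=6  'cecdfbedbb'
  #6 SA[6]=13  'dbb'
  #7 SA[7]=1  'dbefececdfbedbb'
  #8 SA[8]=9  'dfbedbb'
  #9 SA[9]=7  'ecdfbedbb'
  #10 SA[10]=5  'ececdfbedbb'
  #11 SA[11]=12  'edbb'
  #12 SA[12]=3  'efececdfbedbb'
  #13 SA[13]=10  'fbedbb'
  #14 SA[14]=0  'fdbefececdfbedbb'
  #15 SA[15]=4  'fececdfbedbb'

SA = [15, 14, 11, 2, 8, 6, 13, 1, 9, 7, 5, 12, 3, 10, 0, 4]
i: (SA[i-1],SA[i]) lcp shared
  1: (15,14) 1 'b'
  2: (14,11) 1 'b'
  3: (11,2) 2 'be'
  4: (2,8) 0 ''
  5: (8,6) 1 'c'
  6: (6,13) 0 ''
  7: (13,1) 2 'db'
  8: (1,9) 1 'd'
  9: (9,7) 0 ''
  10: (7,5) 2 'ec'
  11: (5,12) 1 'e'
  12: (12,3) 1 'e'
  13: (3,10) 0 ''
  14: (10,0) 1 'f'
  15: (0,4) 1 'f'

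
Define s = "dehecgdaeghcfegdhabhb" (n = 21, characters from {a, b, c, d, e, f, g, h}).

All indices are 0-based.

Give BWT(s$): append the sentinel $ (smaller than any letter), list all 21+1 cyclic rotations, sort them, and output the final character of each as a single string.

bhdhaheg$ghfadcceedbge

rank  rotation                last
    0  $dehecgdaeghcfegdhabhb  b
    1  abhb$dehecgdaeghcfegdh  h
    2  aeghcfegdhabhb$dehecgd  d
    3  b$dehecgdaeghcfegdhabh  h
    4  bhb$dehecgdaeghcfegdha  a
    5  cfegdhabhb$dehecgdaegh  h
    6  cgdaeghcfegdhabhb$dehe  e
    7  daeghcfegdhabhb$dehecg  g
    8  dehecgdaeghcfegdhabhb$  $
    9  dhabhb$dehecgdaeghcfeg  g
   10  ecgdaeghcfegdhabhb$deh  h
   11  egdhabhb$dehecgdaeghcf  f
   12  eghcfegdhabhb$dehecgda  a
   13  ehecgdaeghcfegdhabhb$d  d
   14  fegdhabhb$dehecgdaeghc  c
   15  gdaeghcfegdhabhb$dehec  c
   16  gdhabhb$dehecgdaeghcfe  e
   17  ghcfegdhabhb$dehecgdae  e
   18  habhb$dehecgdaeghcfegd  d
   19  hb$dehecgdaeghcfegdhab  b
   20  hcfegdhabhb$dehecgdaeg  g
   21  hecgdaeghcfegdhabhb$de  e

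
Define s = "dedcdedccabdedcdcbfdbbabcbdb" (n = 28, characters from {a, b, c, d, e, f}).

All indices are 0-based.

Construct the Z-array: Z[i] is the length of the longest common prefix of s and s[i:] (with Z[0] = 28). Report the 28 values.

[28, 0, 1, 0, 4, 0, 1, 0, 0, 0, 0, 5, 0, 1, 0, 1, 0, 0, 0, 1, 0, 0, 0, 0, 0, 0, 1, 0]

Z[0]=28
i=1: i≥r, start 0; Z[1]=0
i=2: i≥r, start 0; Z[2]=1 grow→box=[2,3)
i=3: i≥r, start 0; Z[3]=0
i=4: i≥r, start 0; Z[4]=4 grow→box=[4,8)
i=5: min(r-i=3, Z[1]=0)=0; Z[5]=0
i=6: min(r-i=2, Z[2]=1)=1; Z[6]=1
i=7: min(r-i=1, Z[3]=0)=0; Z[7]=0
i=8: i≥r, start 0; Z[8]=0
i=9: i≥r, start 0; Z[9]=0
i=10: i≥r, start 0; Z[10]=0
i=11: i≥r, start 0; Z[11]=5 grow→box=[11,16)
i=12: min(r-i=4, Z[1]=0)=0; Z[12]=0
i=13: min(r-i=3, Z[2]=1)=1; Z[13]=1
i=14: min(r-i=2, Z[3]=0)=0; Z[14]=0
i=15: min(r-i=1, Z[4]=4)=1; Z[15]=1
i=16: i≥r, start 0; Z[16]=0
i=17: i≥r, start 0; Z[17]=0
i=18: i≥r, start 0; Z[18]=0
i=19: i≥r, start 0; Z[19]=1 grow→box=[19,20)
i=20: i≥r, start 0; Z[20]=0
i=21: i≥r, start 0; Z[21]=0
i=22: i≥r, start 0; Z[22]=0
i=23: i≥r, start 0; Z[23]=0
i=24: i≥r, start 0; Z[24]=0
i=25: i≥r, start 0; Z[25]=0
i=26: i≥r, start 0; Z[26]=1 grow→box=[26,27)
i=27: i≥r, start 0; Z[27]=0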